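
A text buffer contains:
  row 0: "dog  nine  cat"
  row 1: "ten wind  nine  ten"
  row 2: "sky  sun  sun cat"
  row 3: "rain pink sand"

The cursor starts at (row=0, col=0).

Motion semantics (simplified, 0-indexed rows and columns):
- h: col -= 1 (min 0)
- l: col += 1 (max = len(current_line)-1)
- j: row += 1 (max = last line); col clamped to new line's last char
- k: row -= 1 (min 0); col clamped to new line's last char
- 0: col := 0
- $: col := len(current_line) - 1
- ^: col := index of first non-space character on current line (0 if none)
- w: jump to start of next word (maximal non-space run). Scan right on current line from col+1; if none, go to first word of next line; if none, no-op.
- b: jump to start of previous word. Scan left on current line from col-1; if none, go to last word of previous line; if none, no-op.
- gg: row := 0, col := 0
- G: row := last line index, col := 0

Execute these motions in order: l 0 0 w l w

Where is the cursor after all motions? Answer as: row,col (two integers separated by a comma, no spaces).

After 1 (l): row=0 col=1 char='o'
After 2 (0): row=0 col=0 char='d'
After 3 (0): row=0 col=0 char='d'
After 4 (w): row=0 col=5 char='n'
After 5 (l): row=0 col=6 char='i'
After 6 (w): row=0 col=11 char='c'

Answer: 0,11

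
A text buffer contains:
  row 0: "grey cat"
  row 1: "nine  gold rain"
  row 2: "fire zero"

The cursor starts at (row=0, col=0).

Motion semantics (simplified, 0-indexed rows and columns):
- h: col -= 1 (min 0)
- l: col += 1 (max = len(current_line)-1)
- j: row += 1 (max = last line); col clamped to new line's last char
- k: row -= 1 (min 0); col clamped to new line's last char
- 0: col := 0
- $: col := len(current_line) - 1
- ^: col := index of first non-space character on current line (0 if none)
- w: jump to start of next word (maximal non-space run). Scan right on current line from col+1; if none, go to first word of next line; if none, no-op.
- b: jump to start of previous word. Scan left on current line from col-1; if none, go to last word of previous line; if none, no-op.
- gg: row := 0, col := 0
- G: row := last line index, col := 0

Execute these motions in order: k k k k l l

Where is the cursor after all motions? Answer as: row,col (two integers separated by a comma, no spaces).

After 1 (k): row=0 col=0 char='g'
After 2 (k): row=0 col=0 char='g'
After 3 (k): row=0 col=0 char='g'
After 4 (k): row=0 col=0 char='g'
After 5 (l): row=0 col=1 char='r'
After 6 (l): row=0 col=2 char='e'

Answer: 0,2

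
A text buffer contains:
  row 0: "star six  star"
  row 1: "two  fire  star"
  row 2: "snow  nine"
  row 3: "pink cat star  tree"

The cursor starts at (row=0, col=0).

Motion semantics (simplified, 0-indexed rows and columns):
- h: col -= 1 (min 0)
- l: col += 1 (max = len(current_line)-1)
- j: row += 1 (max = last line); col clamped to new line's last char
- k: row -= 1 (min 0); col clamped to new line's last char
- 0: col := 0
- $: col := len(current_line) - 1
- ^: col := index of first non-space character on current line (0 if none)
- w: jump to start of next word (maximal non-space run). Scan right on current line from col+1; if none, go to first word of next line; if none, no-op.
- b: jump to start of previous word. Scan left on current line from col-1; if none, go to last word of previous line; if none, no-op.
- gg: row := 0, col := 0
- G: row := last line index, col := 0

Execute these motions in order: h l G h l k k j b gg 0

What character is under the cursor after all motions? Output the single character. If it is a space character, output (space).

Answer: s

Derivation:
After 1 (h): row=0 col=0 char='s'
After 2 (l): row=0 col=1 char='t'
After 3 (G): row=3 col=0 char='p'
After 4 (h): row=3 col=0 char='p'
After 5 (l): row=3 col=1 char='i'
After 6 (k): row=2 col=1 char='n'
After 7 (k): row=1 col=1 char='w'
After 8 (j): row=2 col=1 char='n'
After 9 (b): row=2 col=0 char='s'
After 10 (gg): row=0 col=0 char='s'
After 11 (0): row=0 col=0 char='s'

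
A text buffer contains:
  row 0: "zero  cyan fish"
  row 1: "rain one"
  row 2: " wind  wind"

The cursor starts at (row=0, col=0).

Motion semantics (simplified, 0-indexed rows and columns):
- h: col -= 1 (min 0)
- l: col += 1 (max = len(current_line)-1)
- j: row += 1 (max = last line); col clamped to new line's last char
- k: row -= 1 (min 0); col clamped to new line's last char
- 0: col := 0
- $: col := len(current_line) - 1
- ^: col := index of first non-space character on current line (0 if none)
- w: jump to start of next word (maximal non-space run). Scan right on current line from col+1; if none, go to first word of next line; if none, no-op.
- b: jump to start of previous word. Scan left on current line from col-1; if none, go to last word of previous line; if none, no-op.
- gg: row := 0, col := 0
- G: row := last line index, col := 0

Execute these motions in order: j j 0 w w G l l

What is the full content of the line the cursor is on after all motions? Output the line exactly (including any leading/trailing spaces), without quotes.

After 1 (j): row=1 col=0 char='r'
After 2 (j): row=2 col=0 char='_'
After 3 (0): row=2 col=0 char='_'
After 4 (w): row=2 col=1 char='w'
After 5 (w): row=2 col=7 char='w'
After 6 (G): row=2 col=0 char='_'
After 7 (l): row=2 col=1 char='w'
After 8 (l): row=2 col=2 char='i'

Answer:  wind  wind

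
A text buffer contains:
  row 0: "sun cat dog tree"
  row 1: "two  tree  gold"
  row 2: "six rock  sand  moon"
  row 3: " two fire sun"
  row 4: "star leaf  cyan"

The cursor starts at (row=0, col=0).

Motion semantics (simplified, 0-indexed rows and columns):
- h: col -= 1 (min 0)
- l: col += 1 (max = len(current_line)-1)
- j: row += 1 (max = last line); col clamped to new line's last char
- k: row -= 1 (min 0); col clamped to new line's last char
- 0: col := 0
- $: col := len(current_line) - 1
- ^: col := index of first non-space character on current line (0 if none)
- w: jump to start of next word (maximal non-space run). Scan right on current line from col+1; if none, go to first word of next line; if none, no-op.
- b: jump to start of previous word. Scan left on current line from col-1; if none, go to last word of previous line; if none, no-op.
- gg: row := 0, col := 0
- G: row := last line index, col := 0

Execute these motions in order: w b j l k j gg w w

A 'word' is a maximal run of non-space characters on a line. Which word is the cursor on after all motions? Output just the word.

After 1 (w): row=0 col=4 char='c'
After 2 (b): row=0 col=0 char='s'
After 3 (j): row=1 col=0 char='t'
After 4 (l): row=1 col=1 char='w'
After 5 (k): row=0 col=1 char='u'
After 6 (j): row=1 col=1 char='w'
After 7 (gg): row=0 col=0 char='s'
After 8 (w): row=0 col=4 char='c'
After 9 (w): row=0 col=8 char='d'

Answer: dog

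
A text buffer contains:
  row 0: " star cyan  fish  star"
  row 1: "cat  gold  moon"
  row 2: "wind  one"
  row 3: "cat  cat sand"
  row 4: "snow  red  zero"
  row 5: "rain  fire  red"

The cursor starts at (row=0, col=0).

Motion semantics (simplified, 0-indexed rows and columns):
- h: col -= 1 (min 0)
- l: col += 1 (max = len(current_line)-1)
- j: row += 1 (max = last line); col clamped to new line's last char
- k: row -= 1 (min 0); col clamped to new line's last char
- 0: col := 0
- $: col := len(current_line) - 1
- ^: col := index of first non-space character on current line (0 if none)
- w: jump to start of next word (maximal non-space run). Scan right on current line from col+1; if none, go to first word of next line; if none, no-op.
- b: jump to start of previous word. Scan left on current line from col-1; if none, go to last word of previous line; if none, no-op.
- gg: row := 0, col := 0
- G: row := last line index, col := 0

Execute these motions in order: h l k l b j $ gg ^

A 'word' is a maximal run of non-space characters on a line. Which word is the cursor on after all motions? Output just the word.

After 1 (h): row=0 col=0 char='_'
After 2 (l): row=0 col=1 char='s'
After 3 (k): row=0 col=1 char='s'
After 4 (l): row=0 col=2 char='t'
After 5 (b): row=0 col=1 char='s'
After 6 (j): row=1 col=1 char='a'
After 7 ($): row=1 col=14 char='n'
After 8 (gg): row=0 col=0 char='_'
After 9 (^): row=0 col=1 char='s'

Answer: star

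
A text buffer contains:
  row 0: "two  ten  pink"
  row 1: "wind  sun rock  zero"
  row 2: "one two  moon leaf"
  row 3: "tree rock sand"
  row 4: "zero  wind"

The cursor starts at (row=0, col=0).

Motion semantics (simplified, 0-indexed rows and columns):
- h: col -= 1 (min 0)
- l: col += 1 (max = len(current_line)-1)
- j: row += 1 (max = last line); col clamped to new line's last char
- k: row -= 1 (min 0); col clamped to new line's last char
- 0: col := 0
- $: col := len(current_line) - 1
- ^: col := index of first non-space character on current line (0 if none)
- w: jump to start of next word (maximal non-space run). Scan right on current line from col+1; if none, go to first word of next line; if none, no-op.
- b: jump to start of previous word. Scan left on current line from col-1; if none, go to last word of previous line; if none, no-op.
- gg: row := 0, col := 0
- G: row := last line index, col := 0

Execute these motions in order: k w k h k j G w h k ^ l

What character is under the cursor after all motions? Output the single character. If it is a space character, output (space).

Answer: r

Derivation:
After 1 (k): row=0 col=0 char='t'
After 2 (w): row=0 col=5 char='t'
After 3 (k): row=0 col=5 char='t'
After 4 (h): row=0 col=4 char='_'
After 5 (k): row=0 col=4 char='_'
After 6 (j): row=1 col=4 char='_'
After 7 (G): row=4 col=0 char='z'
After 8 (w): row=4 col=6 char='w'
After 9 (h): row=4 col=5 char='_'
After 10 (k): row=3 col=5 char='r'
After 11 (^): row=3 col=0 char='t'
After 12 (l): row=3 col=1 char='r'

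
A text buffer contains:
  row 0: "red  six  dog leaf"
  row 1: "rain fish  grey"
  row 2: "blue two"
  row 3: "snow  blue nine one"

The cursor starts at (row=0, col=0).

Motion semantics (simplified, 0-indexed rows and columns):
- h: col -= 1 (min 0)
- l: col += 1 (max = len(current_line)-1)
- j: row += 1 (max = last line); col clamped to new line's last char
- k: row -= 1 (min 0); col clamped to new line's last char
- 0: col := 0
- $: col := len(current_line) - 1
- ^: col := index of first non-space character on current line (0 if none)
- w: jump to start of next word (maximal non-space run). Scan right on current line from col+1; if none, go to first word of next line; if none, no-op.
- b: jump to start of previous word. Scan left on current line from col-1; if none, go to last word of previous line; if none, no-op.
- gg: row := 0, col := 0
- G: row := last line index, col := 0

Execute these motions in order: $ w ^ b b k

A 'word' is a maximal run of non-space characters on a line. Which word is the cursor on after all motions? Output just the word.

After 1 ($): row=0 col=17 char='f'
After 2 (w): row=1 col=0 char='r'
After 3 (^): row=1 col=0 char='r'
After 4 (b): row=0 col=14 char='l'
After 5 (b): row=0 col=10 char='d'
After 6 (k): row=0 col=10 char='d'

Answer: dog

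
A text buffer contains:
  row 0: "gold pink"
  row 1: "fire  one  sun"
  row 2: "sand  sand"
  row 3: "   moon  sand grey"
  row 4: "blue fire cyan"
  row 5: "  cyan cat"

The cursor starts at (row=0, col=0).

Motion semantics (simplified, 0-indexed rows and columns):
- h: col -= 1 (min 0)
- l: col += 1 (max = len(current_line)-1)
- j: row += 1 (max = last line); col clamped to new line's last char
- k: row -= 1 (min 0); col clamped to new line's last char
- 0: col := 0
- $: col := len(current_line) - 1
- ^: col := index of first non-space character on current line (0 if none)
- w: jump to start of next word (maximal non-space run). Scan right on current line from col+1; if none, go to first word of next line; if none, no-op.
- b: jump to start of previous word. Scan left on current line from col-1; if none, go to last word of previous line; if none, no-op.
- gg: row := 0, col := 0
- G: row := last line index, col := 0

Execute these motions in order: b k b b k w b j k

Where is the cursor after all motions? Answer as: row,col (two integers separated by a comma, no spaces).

After 1 (b): row=0 col=0 char='g'
After 2 (k): row=0 col=0 char='g'
After 3 (b): row=0 col=0 char='g'
After 4 (b): row=0 col=0 char='g'
After 5 (k): row=0 col=0 char='g'
After 6 (w): row=0 col=5 char='p'
After 7 (b): row=0 col=0 char='g'
After 8 (j): row=1 col=0 char='f'
After 9 (k): row=0 col=0 char='g'

Answer: 0,0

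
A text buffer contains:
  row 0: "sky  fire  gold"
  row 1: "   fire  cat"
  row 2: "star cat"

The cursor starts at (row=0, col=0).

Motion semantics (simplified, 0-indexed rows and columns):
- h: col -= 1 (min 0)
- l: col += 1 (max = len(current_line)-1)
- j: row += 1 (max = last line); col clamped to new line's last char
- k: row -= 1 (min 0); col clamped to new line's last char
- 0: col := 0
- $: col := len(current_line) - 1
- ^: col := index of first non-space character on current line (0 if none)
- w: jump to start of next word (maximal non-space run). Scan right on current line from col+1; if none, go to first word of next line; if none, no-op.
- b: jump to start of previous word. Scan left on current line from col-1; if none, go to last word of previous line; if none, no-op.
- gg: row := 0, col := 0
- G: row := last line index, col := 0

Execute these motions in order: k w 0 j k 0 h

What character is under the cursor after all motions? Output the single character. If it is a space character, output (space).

Answer: s

Derivation:
After 1 (k): row=0 col=0 char='s'
After 2 (w): row=0 col=5 char='f'
After 3 (0): row=0 col=0 char='s'
After 4 (j): row=1 col=0 char='_'
After 5 (k): row=0 col=0 char='s'
After 6 (0): row=0 col=0 char='s'
After 7 (h): row=0 col=0 char='s'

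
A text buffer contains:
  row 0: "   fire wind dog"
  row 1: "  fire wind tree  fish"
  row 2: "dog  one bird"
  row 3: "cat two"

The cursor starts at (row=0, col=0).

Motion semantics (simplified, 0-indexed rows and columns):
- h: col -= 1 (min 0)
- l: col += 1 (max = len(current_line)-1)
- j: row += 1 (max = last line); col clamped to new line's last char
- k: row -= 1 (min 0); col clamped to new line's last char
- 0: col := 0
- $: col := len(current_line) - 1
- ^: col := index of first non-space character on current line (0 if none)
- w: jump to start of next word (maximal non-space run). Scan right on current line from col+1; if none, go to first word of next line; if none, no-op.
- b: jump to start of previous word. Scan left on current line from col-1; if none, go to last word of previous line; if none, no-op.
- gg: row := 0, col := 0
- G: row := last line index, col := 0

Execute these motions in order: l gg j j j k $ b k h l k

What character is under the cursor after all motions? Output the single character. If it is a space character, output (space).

After 1 (l): row=0 col=1 char='_'
After 2 (gg): row=0 col=0 char='_'
After 3 (j): row=1 col=0 char='_'
After 4 (j): row=2 col=0 char='d'
After 5 (j): row=3 col=0 char='c'
After 6 (k): row=2 col=0 char='d'
After 7 ($): row=2 col=12 char='d'
After 8 (b): row=2 col=9 char='b'
After 9 (k): row=1 col=9 char='n'
After 10 (h): row=1 col=8 char='i'
After 11 (l): row=1 col=9 char='n'
After 12 (k): row=0 col=9 char='i'

Answer: i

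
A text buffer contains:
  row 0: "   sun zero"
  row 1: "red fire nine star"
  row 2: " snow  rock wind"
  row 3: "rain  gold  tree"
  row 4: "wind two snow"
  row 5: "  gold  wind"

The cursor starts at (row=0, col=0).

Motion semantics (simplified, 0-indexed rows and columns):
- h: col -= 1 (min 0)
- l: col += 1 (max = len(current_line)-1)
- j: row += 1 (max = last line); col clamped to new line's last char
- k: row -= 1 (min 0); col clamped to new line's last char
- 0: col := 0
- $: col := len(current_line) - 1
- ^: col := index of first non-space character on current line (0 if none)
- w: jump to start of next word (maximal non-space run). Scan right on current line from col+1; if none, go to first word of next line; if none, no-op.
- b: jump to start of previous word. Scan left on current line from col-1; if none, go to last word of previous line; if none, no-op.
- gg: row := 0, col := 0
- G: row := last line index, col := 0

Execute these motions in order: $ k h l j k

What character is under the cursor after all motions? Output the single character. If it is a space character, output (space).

Answer: o

Derivation:
After 1 ($): row=0 col=10 char='o'
After 2 (k): row=0 col=10 char='o'
After 3 (h): row=0 col=9 char='r'
After 4 (l): row=0 col=10 char='o'
After 5 (j): row=1 col=10 char='i'
After 6 (k): row=0 col=10 char='o'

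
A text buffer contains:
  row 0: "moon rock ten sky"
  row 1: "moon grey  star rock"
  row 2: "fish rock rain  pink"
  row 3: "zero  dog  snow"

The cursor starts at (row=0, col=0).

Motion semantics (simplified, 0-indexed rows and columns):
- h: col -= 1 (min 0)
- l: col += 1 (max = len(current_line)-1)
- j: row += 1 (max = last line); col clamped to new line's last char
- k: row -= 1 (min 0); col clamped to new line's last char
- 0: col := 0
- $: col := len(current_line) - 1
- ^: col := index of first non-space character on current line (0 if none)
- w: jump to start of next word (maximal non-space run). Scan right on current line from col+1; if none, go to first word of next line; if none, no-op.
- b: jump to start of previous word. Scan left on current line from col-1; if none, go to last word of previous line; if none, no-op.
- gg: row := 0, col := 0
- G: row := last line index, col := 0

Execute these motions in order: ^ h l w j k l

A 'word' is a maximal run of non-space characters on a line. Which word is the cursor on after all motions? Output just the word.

After 1 (^): row=0 col=0 char='m'
After 2 (h): row=0 col=0 char='m'
After 3 (l): row=0 col=1 char='o'
After 4 (w): row=0 col=5 char='r'
After 5 (j): row=1 col=5 char='g'
After 6 (k): row=0 col=5 char='r'
After 7 (l): row=0 col=6 char='o'

Answer: rock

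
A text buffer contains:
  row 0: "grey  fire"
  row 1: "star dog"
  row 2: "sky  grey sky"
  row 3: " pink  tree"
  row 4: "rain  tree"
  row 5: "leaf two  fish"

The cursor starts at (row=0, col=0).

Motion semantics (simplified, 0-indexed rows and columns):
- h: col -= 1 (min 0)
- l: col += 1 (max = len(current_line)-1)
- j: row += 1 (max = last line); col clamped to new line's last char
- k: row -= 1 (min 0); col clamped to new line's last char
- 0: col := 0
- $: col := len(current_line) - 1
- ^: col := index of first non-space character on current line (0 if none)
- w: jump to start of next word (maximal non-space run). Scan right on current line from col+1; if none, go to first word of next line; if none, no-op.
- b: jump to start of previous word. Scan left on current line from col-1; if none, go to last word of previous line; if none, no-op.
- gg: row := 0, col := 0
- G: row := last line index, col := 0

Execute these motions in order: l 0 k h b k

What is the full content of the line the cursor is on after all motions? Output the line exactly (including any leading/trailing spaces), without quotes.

After 1 (l): row=0 col=1 char='r'
After 2 (0): row=0 col=0 char='g'
After 3 (k): row=0 col=0 char='g'
After 4 (h): row=0 col=0 char='g'
After 5 (b): row=0 col=0 char='g'
After 6 (k): row=0 col=0 char='g'

Answer: grey  fire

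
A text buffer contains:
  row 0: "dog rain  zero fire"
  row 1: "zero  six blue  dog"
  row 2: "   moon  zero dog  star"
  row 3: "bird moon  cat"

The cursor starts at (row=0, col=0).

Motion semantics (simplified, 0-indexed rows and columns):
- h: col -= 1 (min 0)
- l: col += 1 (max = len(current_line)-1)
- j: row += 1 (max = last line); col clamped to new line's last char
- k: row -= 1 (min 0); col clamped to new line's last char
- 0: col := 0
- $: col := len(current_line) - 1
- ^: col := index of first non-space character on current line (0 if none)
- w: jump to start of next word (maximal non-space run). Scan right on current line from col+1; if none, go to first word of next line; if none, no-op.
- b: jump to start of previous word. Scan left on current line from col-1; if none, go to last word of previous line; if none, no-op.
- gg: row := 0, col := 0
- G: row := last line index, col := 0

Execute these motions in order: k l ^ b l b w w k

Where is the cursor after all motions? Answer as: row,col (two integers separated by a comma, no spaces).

Answer: 0,10

Derivation:
After 1 (k): row=0 col=0 char='d'
After 2 (l): row=0 col=1 char='o'
After 3 (^): row=0 col=0 char='d'
After 4 (b): row=0 col=0 char='d'
After 5 (l): row=0 col=1 char='o'
After 6 (b): row=0 col=0 char='d'
After 7 (w): row=0 col=4 char='r'
After 8 (w): row=0 col=10 char='z'
After 9 (k): row=0 col=10 char='z'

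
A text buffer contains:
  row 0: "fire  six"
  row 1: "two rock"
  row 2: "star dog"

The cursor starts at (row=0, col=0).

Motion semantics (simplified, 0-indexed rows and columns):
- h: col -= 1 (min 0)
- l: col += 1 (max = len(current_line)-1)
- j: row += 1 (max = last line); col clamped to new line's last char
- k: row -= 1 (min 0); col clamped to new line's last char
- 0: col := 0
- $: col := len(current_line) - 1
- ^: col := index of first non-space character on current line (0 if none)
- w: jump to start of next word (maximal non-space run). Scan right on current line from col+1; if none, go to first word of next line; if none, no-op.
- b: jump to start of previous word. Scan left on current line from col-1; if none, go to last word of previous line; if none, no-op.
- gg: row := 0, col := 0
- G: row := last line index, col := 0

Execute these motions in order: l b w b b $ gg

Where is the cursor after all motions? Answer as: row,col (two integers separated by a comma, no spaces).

After 1 (l): row=0 col=1 char='i'
After 2 (b): row=0 col=0 char='f'
After 3 (w): row=0 col=6 char='s'
After 4 (b): row=0 col=0 char='f'
After 5 (b): row=0 col=0 char='f'
After 6 ($): row=0 col=8 char='x'
After 7 (gg): row=0 col=0 char='f'

Answer: 0,0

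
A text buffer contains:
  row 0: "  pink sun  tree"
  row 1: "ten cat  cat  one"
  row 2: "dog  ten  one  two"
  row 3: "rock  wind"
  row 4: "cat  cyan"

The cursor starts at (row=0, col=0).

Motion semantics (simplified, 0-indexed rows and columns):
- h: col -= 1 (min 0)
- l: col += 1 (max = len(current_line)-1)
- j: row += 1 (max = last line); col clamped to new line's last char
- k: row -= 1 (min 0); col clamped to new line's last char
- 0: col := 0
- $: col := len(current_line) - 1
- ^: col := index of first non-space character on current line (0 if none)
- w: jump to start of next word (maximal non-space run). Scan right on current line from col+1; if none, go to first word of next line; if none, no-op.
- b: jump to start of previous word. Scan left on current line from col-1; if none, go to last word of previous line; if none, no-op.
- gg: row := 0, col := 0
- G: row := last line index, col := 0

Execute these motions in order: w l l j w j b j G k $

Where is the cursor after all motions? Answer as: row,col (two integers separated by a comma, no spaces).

Answer: 3,9

Derivation:
After 1 (w): row=0 col=2 char='p'
After 2 (l): row=0 col=3 char='i'
After 3 (l): row=0 col=4 char='n'
After 4 (j): row=1 col=4 char='c'
After 5 (w): row=1 col=9 char='c'
After 6 (j): row=2 col=9 char='_'
After 7 (b): row=2 col=5 char='t'
After 8 (j): row=3 col=5 char='_'
After 9 (G): row=4 col=0 char='c'
After 10 (k): row=3 col=0 char='r'
After 11 ($): row=3 col=9 char='d'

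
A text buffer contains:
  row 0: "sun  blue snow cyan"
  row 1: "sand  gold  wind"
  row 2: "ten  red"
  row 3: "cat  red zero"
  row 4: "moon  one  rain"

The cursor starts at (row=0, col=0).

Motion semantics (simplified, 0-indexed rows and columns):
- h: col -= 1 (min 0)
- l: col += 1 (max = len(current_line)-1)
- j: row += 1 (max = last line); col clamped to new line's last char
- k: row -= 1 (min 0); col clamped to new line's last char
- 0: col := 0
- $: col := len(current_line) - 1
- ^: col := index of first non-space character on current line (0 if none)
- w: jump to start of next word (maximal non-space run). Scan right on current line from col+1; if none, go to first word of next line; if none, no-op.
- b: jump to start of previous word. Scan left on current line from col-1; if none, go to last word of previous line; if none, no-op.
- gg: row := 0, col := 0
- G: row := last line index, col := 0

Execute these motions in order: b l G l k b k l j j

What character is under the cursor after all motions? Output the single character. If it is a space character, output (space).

Answer: o

Derivation:
After 1 (b): row=0 col=0 char='s'
After 2 (l): row=0 col=1 char='u'
After 3 (G): row=4 col=0 char='m'
After 4 (l): row=4 col=1 char='o'
After 5 (k): row=3 col=1 char='a'
After 6 (b): row=3 col=0 char='c'
After 7 (k): row=2 col=0 char='t'
After 8 (l): row=2 col=1 char='e'
After 9 (j): row=3 col=1 char='a'
After 10 (j): row=4 col=1 char='o'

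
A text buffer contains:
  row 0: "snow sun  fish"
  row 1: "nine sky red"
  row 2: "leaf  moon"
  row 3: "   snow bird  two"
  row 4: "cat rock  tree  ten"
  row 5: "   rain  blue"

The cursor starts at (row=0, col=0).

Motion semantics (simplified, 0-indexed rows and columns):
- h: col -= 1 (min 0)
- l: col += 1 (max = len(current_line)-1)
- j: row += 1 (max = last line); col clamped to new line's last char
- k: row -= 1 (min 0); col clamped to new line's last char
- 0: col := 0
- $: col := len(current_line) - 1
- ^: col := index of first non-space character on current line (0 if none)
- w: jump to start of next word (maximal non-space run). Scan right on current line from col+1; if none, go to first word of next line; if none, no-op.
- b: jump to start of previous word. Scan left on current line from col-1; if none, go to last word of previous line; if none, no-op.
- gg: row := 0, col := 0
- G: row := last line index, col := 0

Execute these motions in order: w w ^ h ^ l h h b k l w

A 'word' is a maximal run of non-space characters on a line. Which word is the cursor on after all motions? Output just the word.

After 1 (w): row=0 col=5 char='s'
After 2 (w): row=0 col=10 char='f'
After 3 (^): row=0 col=0 char='s'
After 4 (h): row=0 col=0 char='s'
After 5 (^): row=0 col=0 char='s'
After 6 (l): row=0 col=1 char='n'
After 7 (h): row=0 col=0 char='s'
After 8 (h): row=0 col=0 char='s'
After 9 (b): row=0 col=0 char='s'
After 10 (k): row=0 col=0 char='s'
After 11 (l): row=0 col=1 char='n'
After 12 (w): row=0 col=5 char='s'

Answer: sun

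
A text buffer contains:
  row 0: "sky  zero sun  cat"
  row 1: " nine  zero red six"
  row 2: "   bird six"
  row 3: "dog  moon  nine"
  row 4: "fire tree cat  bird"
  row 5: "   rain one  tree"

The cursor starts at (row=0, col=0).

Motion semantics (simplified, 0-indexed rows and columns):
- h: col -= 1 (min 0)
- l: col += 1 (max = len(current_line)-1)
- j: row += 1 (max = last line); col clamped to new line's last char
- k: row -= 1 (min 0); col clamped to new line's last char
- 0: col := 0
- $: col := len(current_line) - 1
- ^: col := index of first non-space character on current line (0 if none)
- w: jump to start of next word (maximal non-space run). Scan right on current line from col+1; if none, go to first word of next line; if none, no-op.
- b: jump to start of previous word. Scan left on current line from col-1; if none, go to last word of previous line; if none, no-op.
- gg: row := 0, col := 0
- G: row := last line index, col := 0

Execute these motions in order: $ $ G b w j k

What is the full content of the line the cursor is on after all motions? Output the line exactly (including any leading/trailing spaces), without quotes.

After 1 ($): row=0 col=17 char='t'
After 2 ($): row=0 col=17 char='t'
After 3 (G): row=5 col=0 char='_'
After 4 (b): row=4 col=15 char='b'
After 5 (w): row=5 col=3 char='r'
After 6 (j): row=5 col=3 char='r'
After 7 (k): row=4 col=3 char='e'

Answer: fire tree cat  bird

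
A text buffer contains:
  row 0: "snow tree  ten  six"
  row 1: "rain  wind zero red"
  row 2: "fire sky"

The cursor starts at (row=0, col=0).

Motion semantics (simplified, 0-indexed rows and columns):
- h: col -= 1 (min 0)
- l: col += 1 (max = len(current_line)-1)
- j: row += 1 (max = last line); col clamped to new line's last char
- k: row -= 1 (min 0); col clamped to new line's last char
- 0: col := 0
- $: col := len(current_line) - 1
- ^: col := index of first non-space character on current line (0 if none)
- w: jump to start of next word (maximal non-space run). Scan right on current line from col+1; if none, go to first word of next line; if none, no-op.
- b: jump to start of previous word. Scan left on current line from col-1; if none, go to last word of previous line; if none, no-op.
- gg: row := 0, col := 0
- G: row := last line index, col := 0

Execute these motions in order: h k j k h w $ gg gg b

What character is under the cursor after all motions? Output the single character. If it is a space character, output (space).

After 1 (h): row=0 col=0 char='s'
After 2 (k): row=0 col=0 char='s'
After 3 (j): row=1 col=0 char='r'
After 4 (k): row=0 col=0 char='s'
After 5 (h): row=0 col=0 char='s'
After 6 (w): row=0 col=5 char='t'
After 7 ($): row=0 col=18 char='x'
After 8 (gg): row=0 col=0 char='s'
After 9 (gg): row=0 col=0 char='s'
After 10 (b): row=0 col=0 char='s'

Answer: s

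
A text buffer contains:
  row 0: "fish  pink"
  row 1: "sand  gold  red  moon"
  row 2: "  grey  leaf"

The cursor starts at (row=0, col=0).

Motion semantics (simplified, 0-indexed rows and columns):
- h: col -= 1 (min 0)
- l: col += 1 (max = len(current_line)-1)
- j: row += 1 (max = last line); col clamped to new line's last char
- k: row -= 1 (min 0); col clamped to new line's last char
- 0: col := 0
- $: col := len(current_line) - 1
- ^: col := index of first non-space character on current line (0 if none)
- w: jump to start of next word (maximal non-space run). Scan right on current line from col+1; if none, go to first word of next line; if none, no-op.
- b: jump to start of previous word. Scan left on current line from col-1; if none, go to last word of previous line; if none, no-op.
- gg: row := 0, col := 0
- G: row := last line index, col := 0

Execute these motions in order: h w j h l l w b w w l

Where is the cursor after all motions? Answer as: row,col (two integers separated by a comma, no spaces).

After 1 (h): row=0 col=0 char='f'
After 2 (w): row=0 col=6 char='p'
After 3 (j): row=1 col=6 char='g'
After 4 (h): row=1 col=5 char='_'
After 5 (l): row=1 col=6 char='g'
After 6 (l): row=1 col=7 char='o'
After 7 (w): row=1 col=12 char='r'
After 8 (b): row=1 col=6 char='g'
After 9 (w): row=1 col=12 char='r'
After 10 (w): row=1 col=17 char='m'
After 11 (l): row=1 col=18 char='o'

Answer: 1,18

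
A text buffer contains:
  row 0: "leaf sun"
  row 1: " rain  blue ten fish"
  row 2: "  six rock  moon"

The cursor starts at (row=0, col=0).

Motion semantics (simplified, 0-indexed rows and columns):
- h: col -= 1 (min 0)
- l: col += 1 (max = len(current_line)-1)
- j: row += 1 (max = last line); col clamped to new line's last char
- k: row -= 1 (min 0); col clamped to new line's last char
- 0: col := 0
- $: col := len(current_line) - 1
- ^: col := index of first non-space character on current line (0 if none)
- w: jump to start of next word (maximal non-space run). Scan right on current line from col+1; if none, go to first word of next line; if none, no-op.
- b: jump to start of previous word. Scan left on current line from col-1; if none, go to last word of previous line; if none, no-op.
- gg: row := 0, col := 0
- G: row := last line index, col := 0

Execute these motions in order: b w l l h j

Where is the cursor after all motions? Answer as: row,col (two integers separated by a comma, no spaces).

After 1 (b): row=0 col=0 char='l'
After 2 (w): row=0 col=5 char='s'
After 3 (l): row=0 col=6 char='u'
After 4 (l): row=0 col=7 char='n'
After 5 (h): row=0 col=6 char='u'
After 6 (j): row=1 col=6 char='_'

Answer: 1,6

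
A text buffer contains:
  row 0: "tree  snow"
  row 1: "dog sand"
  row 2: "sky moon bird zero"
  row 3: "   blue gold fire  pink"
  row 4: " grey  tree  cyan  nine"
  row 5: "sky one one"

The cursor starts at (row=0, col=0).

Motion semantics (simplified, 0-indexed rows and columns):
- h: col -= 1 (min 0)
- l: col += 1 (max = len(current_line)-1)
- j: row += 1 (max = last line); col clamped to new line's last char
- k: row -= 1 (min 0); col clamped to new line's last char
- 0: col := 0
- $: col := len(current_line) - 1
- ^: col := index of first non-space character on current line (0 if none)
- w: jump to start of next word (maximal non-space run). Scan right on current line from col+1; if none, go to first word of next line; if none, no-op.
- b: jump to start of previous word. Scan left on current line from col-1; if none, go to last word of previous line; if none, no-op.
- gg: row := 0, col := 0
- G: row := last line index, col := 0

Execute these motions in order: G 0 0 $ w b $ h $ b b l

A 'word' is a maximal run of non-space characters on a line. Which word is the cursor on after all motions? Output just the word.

After 1 (G): row=5 col=0 char='s'
After 2 (0): row=5 col=0 char='s'
After 3 (0): row=5 col=0 char='s'
After 4 ($): row=5 col=10 char='e'
After 5 (w): row=5 col=10 char='e'
After 6 (b): row=5 col=8 char='o'
After 7 ($): row=5 col=10 char='e'
After 8 (h): row=5 col=9 char='n'
After 9 ($): row=5 col=10 char='e'
After 10 (b): row=5 col=8 char='o'
After 11 (b): row=5 col=4 char='o'
After 12 (l): row=5 col=5 char='n'

Answer: one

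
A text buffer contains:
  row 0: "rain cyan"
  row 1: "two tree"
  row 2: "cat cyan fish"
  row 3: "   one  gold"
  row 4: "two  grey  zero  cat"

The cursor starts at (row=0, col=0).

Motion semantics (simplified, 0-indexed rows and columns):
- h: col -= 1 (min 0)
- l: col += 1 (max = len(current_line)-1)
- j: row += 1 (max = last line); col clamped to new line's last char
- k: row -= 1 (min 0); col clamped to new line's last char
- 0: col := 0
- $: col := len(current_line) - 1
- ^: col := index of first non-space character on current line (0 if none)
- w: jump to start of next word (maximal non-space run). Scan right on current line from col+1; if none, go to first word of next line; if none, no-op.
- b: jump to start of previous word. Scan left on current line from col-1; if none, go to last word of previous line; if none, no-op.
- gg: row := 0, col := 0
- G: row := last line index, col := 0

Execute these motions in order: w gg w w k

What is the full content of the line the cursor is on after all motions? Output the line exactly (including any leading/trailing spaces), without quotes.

After 1 (w): row=0 col=5 char='c'
After 2 (gg): row=0 col=0 char='r'
After 3 (w): row=0 col=5 char='c'
After 4 (w): row=1 col=0 char='t'
After 5 (k): row=0 col=0 char='r'

Answer: rain cyan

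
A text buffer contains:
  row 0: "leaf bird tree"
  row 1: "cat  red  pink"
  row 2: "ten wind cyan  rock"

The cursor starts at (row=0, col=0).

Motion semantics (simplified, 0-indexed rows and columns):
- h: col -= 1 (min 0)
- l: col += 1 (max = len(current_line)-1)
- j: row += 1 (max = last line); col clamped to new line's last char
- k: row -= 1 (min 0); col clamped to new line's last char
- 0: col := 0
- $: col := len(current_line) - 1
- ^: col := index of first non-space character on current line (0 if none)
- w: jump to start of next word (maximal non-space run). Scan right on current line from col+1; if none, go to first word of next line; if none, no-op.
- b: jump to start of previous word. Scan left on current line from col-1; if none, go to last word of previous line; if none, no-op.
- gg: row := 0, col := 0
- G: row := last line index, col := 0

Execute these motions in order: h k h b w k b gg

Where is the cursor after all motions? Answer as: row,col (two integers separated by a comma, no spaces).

Answer: 0,0

Derivation:
After 1 (h): row=0 col=0 char='l'
After 2 (k): row=0 col=0 char='l'
After 3 (h): row=0 col=0 char='l'
After 4 (b): row=0 col=0 char='l'
After 5 (w): row=0 col=5 char='b'
After 6 (k): row=0 col=5 char='b'
After 7 (b): row=0 col=0 char='l'
After 8 (gg): row=0 col=0 char='l'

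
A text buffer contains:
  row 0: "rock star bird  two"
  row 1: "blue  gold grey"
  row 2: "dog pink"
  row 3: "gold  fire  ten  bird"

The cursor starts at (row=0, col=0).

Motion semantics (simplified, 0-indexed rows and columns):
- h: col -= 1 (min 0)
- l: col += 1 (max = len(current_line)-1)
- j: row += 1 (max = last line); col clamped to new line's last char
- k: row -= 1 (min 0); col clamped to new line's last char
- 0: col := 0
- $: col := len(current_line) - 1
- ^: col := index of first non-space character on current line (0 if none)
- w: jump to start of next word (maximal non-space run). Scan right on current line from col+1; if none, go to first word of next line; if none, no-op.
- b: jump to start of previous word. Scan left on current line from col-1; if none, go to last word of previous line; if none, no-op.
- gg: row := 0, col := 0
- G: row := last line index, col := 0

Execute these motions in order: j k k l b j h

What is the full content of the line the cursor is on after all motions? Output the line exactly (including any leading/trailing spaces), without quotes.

Answer: blue  gold grey

Derivation:
After 1 (j): row=1 col=0 char='b'
After 2 (k): row=0 col=0 char='r'
After 3 (k): row=0 col=0 char='r'
After 4 (l): row=0 col=1 char='o'
After 5 (b): row=0 col=0 char='r'
After 6 (j): row=1 col=0 char='b'
After 7 (h): row=1 col=0 char='b'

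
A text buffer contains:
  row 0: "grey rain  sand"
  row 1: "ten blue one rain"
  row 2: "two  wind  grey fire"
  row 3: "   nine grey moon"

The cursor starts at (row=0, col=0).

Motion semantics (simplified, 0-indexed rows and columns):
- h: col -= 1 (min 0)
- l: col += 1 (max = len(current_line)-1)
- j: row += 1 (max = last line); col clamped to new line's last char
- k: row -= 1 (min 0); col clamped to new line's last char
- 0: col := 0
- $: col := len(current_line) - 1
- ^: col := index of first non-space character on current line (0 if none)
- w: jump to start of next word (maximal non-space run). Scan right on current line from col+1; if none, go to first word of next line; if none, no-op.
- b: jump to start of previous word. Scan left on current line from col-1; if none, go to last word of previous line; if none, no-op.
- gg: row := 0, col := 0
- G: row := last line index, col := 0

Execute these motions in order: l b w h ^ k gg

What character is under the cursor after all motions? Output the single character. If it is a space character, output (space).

After 1 (l): row=0 col=1 char='r'
After 2 (b): row=0 col=0 char='g'
After 3 (w): row=0 col=5 char='r'
After 4 (h): row=0 col=4 char='_'
After 5 (^): row=0 col=0 char='g'
After 6 (k): row=0 col=0 char='g'
After 7 (gg): row=0 col=0 char='g'

Answer: g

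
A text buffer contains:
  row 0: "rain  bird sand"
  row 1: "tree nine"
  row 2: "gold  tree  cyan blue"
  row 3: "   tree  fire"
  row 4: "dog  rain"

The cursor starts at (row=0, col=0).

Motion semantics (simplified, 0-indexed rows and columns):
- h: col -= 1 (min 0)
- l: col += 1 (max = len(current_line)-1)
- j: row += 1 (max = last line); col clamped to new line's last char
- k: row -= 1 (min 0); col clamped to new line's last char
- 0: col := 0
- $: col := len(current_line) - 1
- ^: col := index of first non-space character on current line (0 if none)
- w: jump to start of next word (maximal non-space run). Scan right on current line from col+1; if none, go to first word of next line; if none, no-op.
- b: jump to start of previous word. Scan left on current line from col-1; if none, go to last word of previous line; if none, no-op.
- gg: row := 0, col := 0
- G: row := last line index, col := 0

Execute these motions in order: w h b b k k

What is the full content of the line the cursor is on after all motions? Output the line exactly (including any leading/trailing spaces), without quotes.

After 1 (w): row=0 col=6 char='b'
After 2 (h): row=0 col=5 char='_'
After 3 (b): row=0 col=0 char='r'
After 4 (b): row=0 col=0 char='r'
After 5 (k): row=0 col=0 char='r'
After 6 (k): row=0 col=0 char='r'

Answer: rain  bird sand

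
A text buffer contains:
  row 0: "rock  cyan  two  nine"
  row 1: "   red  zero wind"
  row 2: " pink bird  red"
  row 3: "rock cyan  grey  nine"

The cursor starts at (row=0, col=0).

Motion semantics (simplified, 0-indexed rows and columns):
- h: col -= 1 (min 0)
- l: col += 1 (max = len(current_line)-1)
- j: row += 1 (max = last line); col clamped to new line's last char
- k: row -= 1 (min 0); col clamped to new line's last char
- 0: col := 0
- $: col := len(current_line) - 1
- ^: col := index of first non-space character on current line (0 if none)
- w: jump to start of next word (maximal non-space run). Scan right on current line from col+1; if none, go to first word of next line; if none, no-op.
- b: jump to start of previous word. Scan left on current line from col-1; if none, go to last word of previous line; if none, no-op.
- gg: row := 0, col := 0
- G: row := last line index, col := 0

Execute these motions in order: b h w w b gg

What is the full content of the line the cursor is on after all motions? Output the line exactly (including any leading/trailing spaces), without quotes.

After 1 (b): row=0 col=0 char='r'
After 2 (h): row=0 col=0 char='r'
After 3 (w): row=0 col=6 char='c'
After 4 (w): row=0 col=12 char='t'
After 5 (b): row=0 col=6 char='c'
After 6 (gg): row=0 col=0 char='r'

Answer: rock  cyan  two  nine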